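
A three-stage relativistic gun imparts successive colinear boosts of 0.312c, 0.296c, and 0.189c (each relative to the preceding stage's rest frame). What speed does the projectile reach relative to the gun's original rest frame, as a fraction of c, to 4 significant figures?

Compose boost 2: (0.296 + 0.312)/(1 + 0.296×0.312) = 0.6080/1.09235 = 0.556597
Compose boost 3: (0.189 + 0.556597)/(1 + 0.189×0.556597) = 0.745597/1.10520 = 0.6746

u ≈ 0.6746c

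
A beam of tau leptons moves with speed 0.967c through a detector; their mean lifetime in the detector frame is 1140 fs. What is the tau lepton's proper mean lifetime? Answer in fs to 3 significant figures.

τ₀ ≈ 290 fs

γ = 1/√(1 − 0.967²) = 3.9250
Proper time: τ₀ = Δt/γ = 1140/3.9250 = 290 fs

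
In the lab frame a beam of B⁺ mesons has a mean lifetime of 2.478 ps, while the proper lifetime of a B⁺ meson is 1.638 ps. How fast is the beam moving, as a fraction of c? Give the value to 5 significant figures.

β ≈ 0.75037

γ = Δt/τ₀ = 2.478/1.638 = 1.512821
β = √(1 − 1/γ²) = √(1 − 1/1.512821²) = 0.75037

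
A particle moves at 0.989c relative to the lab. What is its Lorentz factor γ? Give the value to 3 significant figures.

γ ≈ 6.76

γ = 1/√(1 − β²) = 1/√(1 − 0.989²) = 1/√(0.021879) = 6.76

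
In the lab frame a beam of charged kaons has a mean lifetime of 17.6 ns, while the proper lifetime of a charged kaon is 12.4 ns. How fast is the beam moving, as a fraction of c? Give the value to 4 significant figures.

γ = Δt/τ₀ = 17.6/12.4 = 1.41935
β = √(1 − 1/γ²) = √(1 − 1/1.41935²) = 0.7097

β ≈ 0.7097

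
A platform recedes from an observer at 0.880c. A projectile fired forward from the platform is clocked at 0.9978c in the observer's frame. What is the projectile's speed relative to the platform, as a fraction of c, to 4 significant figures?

Inverse velocity addition: u' = (u − v)/(1 − uv/c²)
= (0.9978 − 0.880)/(1 − 0.9978×0.880) = 0.1178/0.121936 = 0.9661

u' ≈ 0.9661c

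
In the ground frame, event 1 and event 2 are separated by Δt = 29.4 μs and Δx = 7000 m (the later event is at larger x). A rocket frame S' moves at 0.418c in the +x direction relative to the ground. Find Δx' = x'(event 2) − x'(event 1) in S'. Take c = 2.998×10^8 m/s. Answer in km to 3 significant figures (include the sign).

Δx' ≈ 3.65 km

γ = 1/√(1 − 0.418²) = 1.1008
Δx' = γ(Δx − vΔt) = 1.1008 × (7000 m − 0.418×(2.998×10^8 m/s)×29.4×10^-6 s)
= 1.1008 × (3315.7 m) = 3.65 km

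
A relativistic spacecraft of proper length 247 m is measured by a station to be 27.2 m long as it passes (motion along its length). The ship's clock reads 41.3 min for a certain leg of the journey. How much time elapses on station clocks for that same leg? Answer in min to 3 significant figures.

Length contraction ⇒ γ = L₀/L = 247/27.2 = 9.0809
Time dilation: Δt = γτ₀ = 9.0809 × 41.3 min = 375 min

Δt ≈ 375 min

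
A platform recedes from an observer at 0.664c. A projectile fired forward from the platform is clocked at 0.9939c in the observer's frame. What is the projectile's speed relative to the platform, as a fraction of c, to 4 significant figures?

Inverse velocity addition: u' = (u − v)/(1 − uv/c²)
= (0.9939 − 0.664)/(1 − 0.9939×0.664) = 0.3299/0.340050 = 0.9702

u' ≈ 0.9702c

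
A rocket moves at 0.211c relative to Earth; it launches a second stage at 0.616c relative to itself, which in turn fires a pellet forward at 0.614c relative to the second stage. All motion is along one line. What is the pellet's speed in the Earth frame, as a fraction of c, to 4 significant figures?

u ≈ 0.9286c

Compose boost 2: (0.616 + 0.211)/(1 + 0.616×0.211) = 0.8270/1.12998 = 0.731874
Compose boost 3: (0.614 + 0.731874)/(1 + 0.614×0.731874) = 1.34587/1.44937 = 0.9286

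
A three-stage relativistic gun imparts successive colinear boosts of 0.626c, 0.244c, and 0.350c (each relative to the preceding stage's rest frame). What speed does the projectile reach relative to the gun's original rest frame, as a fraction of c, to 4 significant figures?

u ≈ 0.8739c

Compose boost 2: (0.244 + 0.626)/(1 + 0.244×0.626) = 0.8700/1.15274 = 0.754721
Compose boost 3: (0.350 + 0.754721)/(1 + 0.350×0.754721) = 1.10472/1.26415 = 0.8739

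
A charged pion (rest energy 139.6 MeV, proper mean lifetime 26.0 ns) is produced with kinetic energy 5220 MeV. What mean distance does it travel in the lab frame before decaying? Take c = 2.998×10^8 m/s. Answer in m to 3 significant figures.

d ≈ 299 m

γ = 1 + K/(m₀c²) = 1 + 5220/139.6 = 38.393
β = √(1 − 1/γ²) = 0.99966
Dilated lifetime: γτ₀ = 38.393 × 26.0 ns = 998.21 ns
d = βc·γτ₀ = 0.99966 × (2.998×10^8 m/s) × 9.9821×10^-7 s = 299 m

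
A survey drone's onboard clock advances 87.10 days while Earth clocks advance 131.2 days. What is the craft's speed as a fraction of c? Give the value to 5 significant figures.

β ≈ 0.74785

γ = Δt/τ₀ = 131.2/87.10 = 1.506315
β = √(1 − 1/γ²) = √(1 − 1/1.506315²) = 0.74785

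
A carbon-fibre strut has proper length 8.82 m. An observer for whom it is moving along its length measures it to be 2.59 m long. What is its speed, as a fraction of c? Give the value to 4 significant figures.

β ≈ 0.9559

γ = L₀/L = 8.82/2.59 = 3.40541
β = √(1 − 1/γ²) = 0.9559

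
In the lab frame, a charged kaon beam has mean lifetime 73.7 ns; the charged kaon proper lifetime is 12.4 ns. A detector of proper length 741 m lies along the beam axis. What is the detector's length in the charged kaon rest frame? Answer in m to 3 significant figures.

L ≈ 125 m

Time dilation ⇒ γ = Δt/τ₀ = 73.7/12.4 = 5.9435
Length contraction: L = L₀/γ = 741/5.9435 = 125 m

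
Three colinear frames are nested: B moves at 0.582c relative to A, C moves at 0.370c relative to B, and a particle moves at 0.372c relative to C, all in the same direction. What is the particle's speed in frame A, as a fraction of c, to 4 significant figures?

Compose boost 2: (0.370 + 0.582)/(1 + 0.370×0.582) = 0.9520/1.21534 = 0.783320
Compose boost 3: (0.372 + 0.783320)/(1 + 0.372×0.783320) = 1.15532/1.29140 = 0.8946

u ≈ 0.8946c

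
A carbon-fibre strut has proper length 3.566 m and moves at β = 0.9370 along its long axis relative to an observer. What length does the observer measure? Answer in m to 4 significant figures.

L ≈ 1.246 m

γ = 1/√(1 − 0.9370²) = 2.86263
Length contraction: L = L₀/γ = 3.566/2.86263 = 1.246 m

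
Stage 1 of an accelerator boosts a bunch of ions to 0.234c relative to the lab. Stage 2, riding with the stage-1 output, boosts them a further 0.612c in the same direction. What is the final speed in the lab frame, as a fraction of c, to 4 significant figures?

Compose boost 2: (0.612 + 0.234)/(1 + 0.612×0.234) = 0.8460/1.14321 = 0.7400

u ≈ 0.7400c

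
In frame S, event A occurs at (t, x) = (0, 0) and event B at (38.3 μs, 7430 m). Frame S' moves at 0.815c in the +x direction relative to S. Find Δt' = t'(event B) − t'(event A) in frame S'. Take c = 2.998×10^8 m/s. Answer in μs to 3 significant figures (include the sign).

Δt' ≈ 31.2 μs

γ = 1/√(1 − 0.815²) = 1.7257
Δt' = γ(Δt − vΔx/c²) = 1.7257 × (38.3 μs − 0.815×7430 m / (2.998×10^8 m/s))
= 1.7257 × (18.102 μs) = 31.2 μs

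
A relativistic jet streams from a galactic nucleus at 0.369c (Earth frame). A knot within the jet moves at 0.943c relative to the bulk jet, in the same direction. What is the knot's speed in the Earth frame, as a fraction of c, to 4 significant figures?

Relativistic velocity addition: u = (u' + v)/(1 + u'v/c²)
= (0.943 + 0.369)/(1 + 0.943×0.369) = 1.312/1.34797 = 0.9733

u ≈ 0.9733c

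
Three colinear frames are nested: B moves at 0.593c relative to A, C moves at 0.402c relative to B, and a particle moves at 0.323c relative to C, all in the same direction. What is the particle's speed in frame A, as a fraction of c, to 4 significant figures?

u ≈ 0.8944c

Compose boost 2: (0.402 + 0.593)/(1 + 0.402×0.593) = 0.9950/1.23839 = 0.803465
Compose boost 3: (0.323 + 0.803465)/(1 + 0.323×0.803465) = 1.12647/1.25952 = 0.8944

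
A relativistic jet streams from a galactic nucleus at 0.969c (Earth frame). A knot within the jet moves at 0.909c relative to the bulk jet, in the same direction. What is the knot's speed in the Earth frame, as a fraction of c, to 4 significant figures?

Relativistic velocity addition: u = (u' + v)/(1 + u'v/c²)
= (0.909 + 0.969)/(1 + 0.909×0.969) = 1.878/1.88082 = 0.9985

u ≈ 0.9985c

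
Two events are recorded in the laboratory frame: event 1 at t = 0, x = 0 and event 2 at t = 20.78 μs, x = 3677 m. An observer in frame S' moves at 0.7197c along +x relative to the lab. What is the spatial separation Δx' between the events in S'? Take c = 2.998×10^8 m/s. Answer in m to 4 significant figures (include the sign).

Δx' ≈ -1162 m

γ = 1/√(1 − 0.7197²) = 1.44033
Δx' = γ(Δx − vΔt) = 1.44033 × (3677 m − 0.7197×(2.998×10^8 m/s)×20.78×10^-6 s)
= 1.44033 × (-806.619 m) = -1162 m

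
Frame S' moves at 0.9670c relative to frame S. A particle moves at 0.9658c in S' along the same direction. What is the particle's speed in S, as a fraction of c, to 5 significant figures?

u ≈ 0.99942c

Relativistic velocity addition: u = (u' + v)/(1 + u'v/c²)
= (0.9658 + 0.9670)/(1 + 0.9658×0.9670) = 1.9328/1.933929 = 0.99942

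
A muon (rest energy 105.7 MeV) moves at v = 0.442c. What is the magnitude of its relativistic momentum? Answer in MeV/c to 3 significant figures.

p ≈ 52.1 MeV/c

γ = 1/√(1 − 0.442²) = 1.1148
p = γβm₀c = 1.1148 × 0.442 × 105.7 MeV/c = 52.1 MeV/c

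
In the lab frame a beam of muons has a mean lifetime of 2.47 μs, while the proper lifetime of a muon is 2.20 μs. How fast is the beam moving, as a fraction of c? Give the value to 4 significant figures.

β ≈ 0.4546

γ = Δt/τ₀ = 2.47/2.20 = 1.12273
β = √(1 − 1/γ²) = √(1 − 1/1.12273²) = 0.4546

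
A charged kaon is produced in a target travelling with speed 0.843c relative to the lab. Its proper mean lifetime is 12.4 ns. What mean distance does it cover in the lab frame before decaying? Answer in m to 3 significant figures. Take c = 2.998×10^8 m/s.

d ≈ 5.83 m

γ = 1/√(1 − 0.843²) = 1.8590
Dilated lifetime: Δt = γτ₀ = 1.8590 × 12.4 ns = 23.052 ns
d = vΔt = 0.843c × 23.052 ns = 2.5273×10^8 m/s × 2.3052×10^-8 s = 5.83 m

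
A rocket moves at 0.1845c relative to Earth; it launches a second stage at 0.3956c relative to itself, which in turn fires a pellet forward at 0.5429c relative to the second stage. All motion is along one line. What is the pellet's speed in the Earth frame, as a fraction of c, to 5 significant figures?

u ≈ 0.83767c

Compose boost 2: (0.3956 + 0.1845)/(1 + 0.3956×0.1845) = 0.58010/1.072988 = 0.5406397
Compose boost 3: (0.5429 + 0.5406397)/(1 + 0.5429×0.5406397) = 1.083540/1.293513 = 0.83767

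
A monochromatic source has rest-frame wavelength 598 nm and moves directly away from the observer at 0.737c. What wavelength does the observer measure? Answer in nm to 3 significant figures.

Relativistic Doppler: λ_obs = λ_src √((1+β)/(1−β))
= 598 × √(1.7370/0.26300) = 598 × 2.5699 = 1540 nm

λ_obs ≈ 1540 nm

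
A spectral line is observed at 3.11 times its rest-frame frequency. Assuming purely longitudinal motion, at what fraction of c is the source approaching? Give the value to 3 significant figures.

f_obs/f_src = √((1+β)/(1−β)) = 3.11  ⇒  (1+β)/(1−β) = 9.6721
β = |1 − D²|/(1 + D²) = |1 − 9.6721|/(1 + 9.6721) = 0.813

β ≈ 0.813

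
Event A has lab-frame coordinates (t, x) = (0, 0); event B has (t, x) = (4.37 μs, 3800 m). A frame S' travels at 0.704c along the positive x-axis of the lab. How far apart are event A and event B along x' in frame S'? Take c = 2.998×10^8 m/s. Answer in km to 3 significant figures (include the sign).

Δx' ≈ 4.05 km

γ = 1/√(1 − 0.704²) = 1.4081
Δx' = γ(Δx − vΔt) = 1.4081 × (3800 m − 0.704×(2.998×10^8 m/s)×4.37×10^-6 s)
= 1.4081 × (2877.7 m) = 4.05 km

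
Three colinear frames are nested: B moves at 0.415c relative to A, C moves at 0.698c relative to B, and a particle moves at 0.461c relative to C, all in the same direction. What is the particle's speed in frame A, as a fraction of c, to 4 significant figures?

u ≈ 0.9472c

Compose boost 2: (0.698 + 0.415)/(1 + 0.698×0.415) = 1.113/1.28967 = 0.863011
Compose boost 3: (0.461 + 0.863011)/(1 + 0.461×0.863011) = 1.32401/1.39785 = 0.9472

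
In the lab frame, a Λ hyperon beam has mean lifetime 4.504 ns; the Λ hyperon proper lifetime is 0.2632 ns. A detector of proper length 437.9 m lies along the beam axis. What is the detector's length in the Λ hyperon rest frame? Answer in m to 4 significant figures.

Time dilation ⇒ γ = Δt/τ₀ = 4.504/0.2632 = 17.1125
Length contraction: L = L₀/γ = 437.9/17.1125 = 25.59 m

L ≈ 25.59 m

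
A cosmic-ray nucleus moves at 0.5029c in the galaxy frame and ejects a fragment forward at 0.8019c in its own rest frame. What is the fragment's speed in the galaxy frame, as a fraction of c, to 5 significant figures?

Compose boost 2: (0.8019 + 0.5029)/(1 + 0.8019×0.5029) = 1.3048/1.403276 = 0.92982

u ≈ 0.92982c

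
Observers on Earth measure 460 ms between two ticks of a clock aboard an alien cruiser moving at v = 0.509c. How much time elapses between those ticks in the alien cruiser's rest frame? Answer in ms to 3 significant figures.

τ₀ ≈ 396 ms

γ = 1/√(1 − 0.509²) = 1.1618
Proper time: τ₀ = Δt/γ = 460/1.1618 = 396 ms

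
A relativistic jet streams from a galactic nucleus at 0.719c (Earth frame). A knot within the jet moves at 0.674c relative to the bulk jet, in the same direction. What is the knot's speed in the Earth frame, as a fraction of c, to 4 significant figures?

Relativistic velocity addition: u = (u' + v)/(1 + u'v/c²)
= (0.674 + 0.719)/(1 + 0.674×0.719) = 1.393/1.48461 = 0.9383

u ≈ 0.9383c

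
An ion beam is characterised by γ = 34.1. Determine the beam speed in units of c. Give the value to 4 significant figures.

β = √(1 − 1/γ²) = √(1 − 1/34.1²) = √(0.999140) = 0.9996

β ≈ 0.9996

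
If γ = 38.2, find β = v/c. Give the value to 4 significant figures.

β ≈ 0.9997

β = √(1 − 1/γ²) = √(1 − 1/38.2²) = √(0.999315) = 0.9997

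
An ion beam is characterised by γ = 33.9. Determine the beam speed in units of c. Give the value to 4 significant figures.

β = √(1 − 1/γ²) = √(1 − 1/33.9²) = √(0.999130) = 0.9996

β ≈ 0.9996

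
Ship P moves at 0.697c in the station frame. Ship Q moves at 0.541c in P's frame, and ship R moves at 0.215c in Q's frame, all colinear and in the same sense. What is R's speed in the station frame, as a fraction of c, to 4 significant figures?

u ≈ 0.9336c

Compose boost 2: (0.541 + 0.697)/(1 + 0.541×0.697) = 1.238/1.37708 = 0.899006
Compose boost 3: (0.215 + 0.899006)/(1 + 0.215×0.899006) = 1.11401/1.19329 = 0.9336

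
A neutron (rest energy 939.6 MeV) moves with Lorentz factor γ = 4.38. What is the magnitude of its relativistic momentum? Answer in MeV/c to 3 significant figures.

p ≈ 4010 MeV/c

β = √(1 − 1/γ²) = √(1 − 1/4.38²) = 0.97359
p = γβm₀c = 4.38 × 0.97359 × 939.6 MeV/c = 4010 MeV/c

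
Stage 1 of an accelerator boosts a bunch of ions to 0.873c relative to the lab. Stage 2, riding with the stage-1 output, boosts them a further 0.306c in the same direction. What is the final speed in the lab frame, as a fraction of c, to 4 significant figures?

u ≈ 0.9304c

Compose boost 2: (0.306 + 0.873)/(1 + 0.306×0.873) = 1.179/1.26714 = 0.9304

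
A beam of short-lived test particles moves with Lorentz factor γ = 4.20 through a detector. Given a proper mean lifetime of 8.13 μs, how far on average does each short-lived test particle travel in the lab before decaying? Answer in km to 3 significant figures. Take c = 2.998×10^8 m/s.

d ≈ 9.94 km

β = √(1 − 1/γ²) = √(1 − 1/4.20²) = 0.97124
Dilated lifetime: Δt = γτ₀ = 4.20 × 8.13 μs = 34.146 μs
d = vΔt = 0.97124c × 34.146 μs = 2.9118×10^8 m/s × 3.4146×10^-5 s = 9.94 km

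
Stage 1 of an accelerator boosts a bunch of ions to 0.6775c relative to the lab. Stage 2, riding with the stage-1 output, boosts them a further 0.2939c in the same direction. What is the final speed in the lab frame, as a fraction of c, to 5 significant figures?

u ≈ 0.81010c

Compose boost 2: (0.2939 + 0.6775)/(1 + 0.2939×0.6775) = 0.97140/1.199117 = 0.81010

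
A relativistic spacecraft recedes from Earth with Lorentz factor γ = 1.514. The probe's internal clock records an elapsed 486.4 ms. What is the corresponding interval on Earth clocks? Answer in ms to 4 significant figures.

γ = 1.514 (given)
Time dilation: Δt = γτ₀ = 1.514 × 486.4 ms = 736.4 ms

Δt ≈ 736.4 ms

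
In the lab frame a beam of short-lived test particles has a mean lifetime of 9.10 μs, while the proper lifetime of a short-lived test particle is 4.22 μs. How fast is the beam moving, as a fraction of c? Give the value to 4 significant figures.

γ = Δt/τ₀ = 9.10/4.22 = 2.15640
β = √(1 − 1/γ²) = √(1 − 1/2.15640²) = 0.8860

β ≈ 0.8860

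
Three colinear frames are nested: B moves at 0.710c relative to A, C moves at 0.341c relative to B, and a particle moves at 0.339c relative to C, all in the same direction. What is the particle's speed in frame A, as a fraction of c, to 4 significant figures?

u ≈ 0.9210c

Compose boost 2: (0.341 + 0.710)/(1 + 0.341×0.710) = 1.051/1.24211 = 0.846141
Compose boost 3: (0.339 + 0.846141)/(1 + 0.339×0.846141) = 1.18514/1.28684 = 0.9210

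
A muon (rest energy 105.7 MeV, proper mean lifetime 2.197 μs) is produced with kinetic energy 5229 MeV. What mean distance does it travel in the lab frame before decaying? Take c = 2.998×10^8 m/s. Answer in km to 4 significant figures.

γ = 1 + K/(m₀c²) = 1 + 5229/105.7 = 50.4702
β = √(1 − 1/γ²) = 0.999804
Dilated lifetime: γτ₀ = 50.4702 × 2.197 μs = 110.883 μs
d = βc·γτ₀ = 0.999804 × (2.998×10^8 m/s) × 0.000110883 s = 33.24 km

d ≈ 33.24 km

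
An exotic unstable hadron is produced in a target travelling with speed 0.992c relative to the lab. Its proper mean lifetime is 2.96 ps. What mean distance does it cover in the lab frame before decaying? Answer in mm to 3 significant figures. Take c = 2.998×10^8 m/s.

d ≈ 6.97 mm

γ = 1/√(1 − 0.992²) = 7.9216
Dilated lifetime: Δt = γτ₀ = 7.9216 × 2.96 ps = 23.448 ps
d = vΔt = 0.992c × 23.448 ps = 2.9740×10^8 m/s × 2.3448×10^-11 s = 6.97 mm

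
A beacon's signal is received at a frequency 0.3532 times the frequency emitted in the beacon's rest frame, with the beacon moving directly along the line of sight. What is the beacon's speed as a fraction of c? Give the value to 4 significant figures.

f_obs/f_src = √((1−β)/(1+β)) = 0.3532  ⇒  (1−β)/(1+β) = 0.124750
β = |1 − D²|/(1 + D²) = |1 − 0.124750|/(1 + 0.124750) = 0.7782

β ≈ 0.7782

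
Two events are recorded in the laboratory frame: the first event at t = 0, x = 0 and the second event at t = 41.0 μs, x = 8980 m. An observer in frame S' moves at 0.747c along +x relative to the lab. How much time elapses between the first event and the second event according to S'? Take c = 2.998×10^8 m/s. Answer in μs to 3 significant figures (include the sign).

Δt' ≈ 28.0 μs

γ = 1/√(1 − 0.747²) = 1.5042
Δt' = γ(Δt − vΔx/c²) = 1.5042 × (41.0 μs − 0.747×8980 m / (2.998×10^8 m/s))
= 1.5042 × (18.625 μs) = 28.0 μs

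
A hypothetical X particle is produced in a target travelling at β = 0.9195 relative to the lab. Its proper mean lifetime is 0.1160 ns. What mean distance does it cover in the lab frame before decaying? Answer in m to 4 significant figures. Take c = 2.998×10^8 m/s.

γ = 1/√(1 − 0.9195²) = 2.54395
Dilated lifetime: Δt = γτ₀ = 2.54395 × 0.1160 ns = 0.295098 ns
d = vΔt = 0.9195c × 0.295098 ns = 2.75666×10^8 m/s × 2.95098×10^-10 s = 0.08135 m

d ≈ 0.08135 m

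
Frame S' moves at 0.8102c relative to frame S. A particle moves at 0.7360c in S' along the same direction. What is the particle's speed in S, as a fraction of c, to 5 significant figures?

Relativistic velocity addition: u = (u' + v)/(1 + u'v/c²)
= (0.7360 + 0.8102)/(1 + 0.7360×0.8102) = 1.5462/1.596307 = 0.96861

u ≈ 0.96861c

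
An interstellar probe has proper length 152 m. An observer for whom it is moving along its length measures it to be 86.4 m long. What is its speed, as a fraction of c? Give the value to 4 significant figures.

β ≈ 0.8227

γ = L₀/L = 152/86.4 = 1.75926
β = √(1 − 1/γ²) = 0.8227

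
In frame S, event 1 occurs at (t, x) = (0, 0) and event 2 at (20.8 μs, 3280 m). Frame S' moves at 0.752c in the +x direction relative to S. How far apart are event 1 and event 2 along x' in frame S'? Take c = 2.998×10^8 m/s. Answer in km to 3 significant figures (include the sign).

Δx' ≈ -2.14 km

γ = 1/√(1 − 0.752²) = 1.5171
Δx' = γ(Δx − vΔt) = 1.5171 × (3280 m − 0.752×(2.998×10^8 m/s)×20.8×10^-6 s)
= 1.5171 × (-1409.4 m) = -2.14 km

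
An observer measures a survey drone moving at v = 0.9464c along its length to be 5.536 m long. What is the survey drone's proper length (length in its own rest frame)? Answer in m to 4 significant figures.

γ = 1/√(1 − 0.9464²) = 3.09600
L₀ = γL = 3.09600 × 5.536 = 17.14 m

L₀ ≈ 17.14 m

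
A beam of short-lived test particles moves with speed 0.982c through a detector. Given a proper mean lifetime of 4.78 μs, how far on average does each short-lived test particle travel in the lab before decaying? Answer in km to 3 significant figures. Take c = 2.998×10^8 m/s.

γ = 1/√(1 − 0.982²) = 5.2943
Dilated lifetime: Δt = γτ₀ = 5.2943 × 4.78 μs = 25.307 μs
d = vΔt = 0.982c × 25.307 μs = 2.9440×10^8 m/s × 2.5307×10^-5 s = 7.45 km

d ≈ 7.45 km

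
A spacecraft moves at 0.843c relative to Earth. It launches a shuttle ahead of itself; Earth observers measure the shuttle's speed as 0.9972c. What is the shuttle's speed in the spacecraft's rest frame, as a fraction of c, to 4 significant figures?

u' ≈ 0.9676c

Inverse velocity addition: u' = (u − v)/(1 − uv/c²)
= (0.9972 − 0.843)/(1 − 0.9972×0.843) = 0.1542/0.159360 = 0.9676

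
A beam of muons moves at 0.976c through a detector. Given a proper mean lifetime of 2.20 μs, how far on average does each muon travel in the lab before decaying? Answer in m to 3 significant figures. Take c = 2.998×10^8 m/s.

d ≈ 2960 m

γ = 1/√(1 − 0.976²) = 4.5920
Dilated lifetime: Δt = γτ₀ = 4.5920 × 2.20 μs = 10.102 μs
d = vΔt = 0.976c × 10.102 μs = 2.9260×10^8 m/s × 1.0102×10^-5 s = 2960 m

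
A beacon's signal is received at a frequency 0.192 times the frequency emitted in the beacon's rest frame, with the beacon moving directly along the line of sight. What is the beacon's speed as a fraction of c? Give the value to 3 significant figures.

f_obs/f_src = √((1−β)/(1+β)) = 0.192  ⇒  (1−β)/(1+β) = 0.036864
β = |1 − D²|/(1 + D²) = |1 − 0.036864|/(1 + 0.036864) = 0.929

β ≈ 0.929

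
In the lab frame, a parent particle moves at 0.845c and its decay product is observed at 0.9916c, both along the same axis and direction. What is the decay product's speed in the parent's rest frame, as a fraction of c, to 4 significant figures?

Inverse velocity addition: u' = (u − v)/(1 − uv/c²)
= (0.9916 − 0.845)/(1 − 0.9916×0.845) = 0.1466/0.162098 = 0.9044

u' ≈ 0.9044c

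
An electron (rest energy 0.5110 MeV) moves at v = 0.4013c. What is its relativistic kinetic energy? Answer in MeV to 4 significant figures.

γ = 1/√(1 − 0.4013²) = 1.09177
K = (γ − 1)m₀c² = (1.09177 − 1) × 0.5110 MeV = 0.0917666 × 0.5110 MeV = 0.04689 MeV

K ≈ 0.04689 MeV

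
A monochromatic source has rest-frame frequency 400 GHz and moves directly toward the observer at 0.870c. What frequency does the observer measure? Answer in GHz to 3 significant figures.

f_obs ≈ 1520 GHz

Relativistic Doppler: f_obs = f_src √((1+β)/(1−β))
= 400 × √(1.8700/0.13000) = 400 × 3.7927 = 1520 GHz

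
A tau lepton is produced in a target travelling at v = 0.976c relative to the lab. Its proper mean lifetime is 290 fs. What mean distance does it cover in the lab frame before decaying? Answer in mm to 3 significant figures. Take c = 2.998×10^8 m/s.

γ = 1/√(1 − 0.976²) = 4.5920
Dilated lifetime: Δt = γτ₀ = 4.5920 × 290 fs = 1331.7 fs
d = vΔt = 0.976c × 1331.7 fs = 2.9260×10^8 m/s × 1.3317×10^-12 s = 0.390 mm

d ≈ 0.390 mm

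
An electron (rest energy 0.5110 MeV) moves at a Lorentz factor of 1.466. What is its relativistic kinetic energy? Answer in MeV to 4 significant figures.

K ≈ 0.2381 MeV

γ = 1.466 (given)
K = (γ − 1)m₀c² = (1.466 − 1) × 0.5110 MeV = 0.466000 × 0.5110 MeV = 0.2381 MeV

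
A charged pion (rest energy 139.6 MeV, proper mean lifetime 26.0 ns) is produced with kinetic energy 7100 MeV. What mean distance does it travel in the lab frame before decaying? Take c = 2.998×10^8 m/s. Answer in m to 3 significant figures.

γ = 1 + K/(m₀c²) = 1 + 7100/139.6 = 51.860
β = √(1 − 1/γ²) = 0.99981
Dilated lifetime: γτ₀ = 51.860 × 26.0 ns = 1348.3 ns
d = βc·γτ₀ = 0.99981 × (2.998×10^8 m/s) × 1.3483×10^-6 s = 404 m

d ≈ 404 m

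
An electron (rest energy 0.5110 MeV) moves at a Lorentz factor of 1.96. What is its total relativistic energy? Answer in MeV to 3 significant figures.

γ = 1.96 (given)
E = γm₀c² = 1.96 × 0.5110 MeV = 1.00 MeV

E ≈ 1.00 MeV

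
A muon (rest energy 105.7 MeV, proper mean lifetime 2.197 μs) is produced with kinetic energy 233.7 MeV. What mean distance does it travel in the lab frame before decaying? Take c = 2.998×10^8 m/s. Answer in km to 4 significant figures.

d ≈ 2.010 km

γ = 1 + K/(m₀c²) = 1 + 233.7/105.7 = 3.21097
β = √(1 − 1/γ²) = 0.950268
Dilated lifetime: γτ₀ = 3.21097 × 2.197 μs = 7.05451 μs
d = βc·γτ₀ = 0.950268 × (2.998×10^8 m/s) × 7.05451×10^-6 s = 2.010 km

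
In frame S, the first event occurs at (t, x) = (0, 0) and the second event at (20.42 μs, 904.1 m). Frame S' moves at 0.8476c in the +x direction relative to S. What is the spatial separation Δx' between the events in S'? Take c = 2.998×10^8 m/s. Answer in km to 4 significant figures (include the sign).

γ = 1/√(1 − 0.8476²) = 1.88453
Δx' = γ(Δx − vΔt) = 1.88453 × (904.1 m − 0.8476×(2.998×10^8 m/s)×20.42×10^-6 s)
= 1.88453 × (-4284.84 m) = -8.075 km

Δx' ≈ -8.075 km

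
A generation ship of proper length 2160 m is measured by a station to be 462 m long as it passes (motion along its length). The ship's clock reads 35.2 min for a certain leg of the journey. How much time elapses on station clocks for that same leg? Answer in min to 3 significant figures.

Length contraction ⇒ γ = L₀/L = 2160/462 = 4.6753
Time dilation: Δt = γτ₀ = 4.6753 × 35.2 min = 165 min

Δt ≈ 165 min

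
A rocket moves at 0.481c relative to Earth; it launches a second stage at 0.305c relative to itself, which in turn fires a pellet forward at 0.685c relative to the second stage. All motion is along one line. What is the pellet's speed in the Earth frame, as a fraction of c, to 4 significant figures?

u ≈ 0.9326c

Compose boost 2: (0.305 + 0.481)/(1 + 0.305×0.481) = 0.7860/1.14671 = 0.685442
Compose boost 3: (0.685 + 0.685442)/(1 + 0.685×0.685442) = 1.37044/1.46953 = 0.9326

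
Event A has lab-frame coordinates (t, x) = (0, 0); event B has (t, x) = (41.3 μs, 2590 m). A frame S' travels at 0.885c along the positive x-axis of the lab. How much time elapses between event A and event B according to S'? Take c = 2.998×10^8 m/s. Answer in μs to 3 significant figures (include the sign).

γ = 1/√(1 − 0.885²) = 2.1478
Δt' = γ(Δt − vΔx/c²) = 2.1478 × (41.3 μs − 0.885×2590 m / (2.998×10^8 m/s))
= 2.1478 × (33.654 μs) = 72.3 μs

Δt' ≈ 72.3 μs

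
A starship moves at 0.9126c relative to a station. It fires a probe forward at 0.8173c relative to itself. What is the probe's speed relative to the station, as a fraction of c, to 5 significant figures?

u ≈ 0.99085c

Relativistic velocity addition: u = (u' + v)/(1 + u'v/c²)
= (0.8173 + 0.9126)/(1 + 0.8173×0.9126) = 1.7299/1.745868 = 0.99085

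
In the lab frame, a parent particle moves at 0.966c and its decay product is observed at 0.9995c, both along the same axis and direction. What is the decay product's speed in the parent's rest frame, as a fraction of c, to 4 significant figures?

u' ≈ 0.9715c

Inverse velocity addition: u' = (u − v)/(1 − uv/c²)
= (0.9995 − 0.966)/(1 − 0.9995×0.966) = 0.03350/0.0344830 = 0.9715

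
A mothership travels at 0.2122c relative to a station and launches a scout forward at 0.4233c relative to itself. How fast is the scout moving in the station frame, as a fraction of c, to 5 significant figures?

u ≈ 0.58312c

Compose boost 2: (0.4233 + 0.2122)/(1 + 0.4233×0.2122) = 0.63550/1.089824 = 0.58312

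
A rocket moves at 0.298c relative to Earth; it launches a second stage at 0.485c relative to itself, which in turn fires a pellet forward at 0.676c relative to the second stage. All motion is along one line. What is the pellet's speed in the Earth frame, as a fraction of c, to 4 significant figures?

u ≈ 0.9300c

Compose boost 2: (0.485 + 0.298)/(1 + 0.485×0.298) = 0.7830/1.14453 = 0.684124
Compose boost 3: (0.676 + 0.684124)/(1 + 0.676×0.684124) = 1.36012/1.46247 = 0.9300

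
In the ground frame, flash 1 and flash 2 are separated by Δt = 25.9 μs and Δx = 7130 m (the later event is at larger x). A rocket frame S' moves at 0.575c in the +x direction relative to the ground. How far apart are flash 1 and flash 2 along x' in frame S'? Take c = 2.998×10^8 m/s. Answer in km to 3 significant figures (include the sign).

γ = 1/√(1 − 0.575²) = 1.2223
Δx' = γ(Δx − vΔt) = 1.2223 × (7130 m − 0.575×(2.998×10^8 m/s)×25.9×10^-6 s)
= 1.2223 × (2665.2 m) = 3.26 km

Δx' ≈ 3.26 km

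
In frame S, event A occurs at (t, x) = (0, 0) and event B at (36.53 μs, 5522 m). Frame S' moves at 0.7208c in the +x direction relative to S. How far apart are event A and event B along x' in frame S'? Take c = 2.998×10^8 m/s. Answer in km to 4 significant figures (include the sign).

Δx' ≈ -3.422 km

γ = 1/√(1 − 0.7208²) = 1.44270
Δx' = γ(Δx − vΔt) = 1.44270 × (5522 m − 0.7208×(2.998×10^8 m/s)×36.53×10^-6 s)
= 1.44270 × (-2371.98 m) = -3.422 km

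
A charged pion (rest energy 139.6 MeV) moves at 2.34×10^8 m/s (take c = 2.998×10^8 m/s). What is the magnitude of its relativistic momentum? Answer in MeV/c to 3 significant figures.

p ≈ 174 MeV/c

β = v/c = 2.34×10^8 / 2.998×10^8 = 0.78052
γ = 1/√(1 − 0.78052²) = 1.5997
p = γβm₀c = 1.5997 × 0.78052 × 139.6 MeV/c = 174 MeV/c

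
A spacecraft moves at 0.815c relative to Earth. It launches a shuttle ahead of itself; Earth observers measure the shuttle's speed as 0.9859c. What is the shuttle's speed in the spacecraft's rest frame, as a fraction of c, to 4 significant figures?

Inverse velocity addition: u' = (u − v)/(1 − uv/c²)
= (0.9859 − 0.815)/(1 − 0.9859×0.815) = 0.1709/0.196492 = 0.8698

u' ≈ 0.8698c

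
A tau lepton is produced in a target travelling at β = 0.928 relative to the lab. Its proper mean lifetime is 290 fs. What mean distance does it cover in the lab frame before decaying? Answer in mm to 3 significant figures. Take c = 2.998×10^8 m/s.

γ = 1/√(1 − 0.928²) = 2.6840
Dilated lifetime: Δt = γτ₀ = 2.6840 × 290 fs = 778.36 fs
d = vΔt = 0.928c × 778.36 fs = 2.7821×10^8 m/s × 7.7836×10^-13 s = 0.217 mm

d ≈ 0.217 mm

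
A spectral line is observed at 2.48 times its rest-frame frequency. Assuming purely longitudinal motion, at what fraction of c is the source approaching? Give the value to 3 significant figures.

f_obs/f_src = √((1+β)/(1−β)) = 2.48  ⇒  (1+β)/(1−β) = 6.1504
β = |1 − D²|/(1 + D²) = |1 − 6.1504|/(1 + 6.1504) = 0.720

β ≈ 0.720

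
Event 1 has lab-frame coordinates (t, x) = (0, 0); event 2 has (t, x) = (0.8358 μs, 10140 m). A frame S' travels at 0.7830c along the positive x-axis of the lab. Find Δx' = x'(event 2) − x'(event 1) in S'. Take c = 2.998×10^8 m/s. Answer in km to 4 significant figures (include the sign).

γ = 1/√(1 − 0.7830²) = 1.60766
Δx' = γ(Δx − vΔt) = 1.60766 × (10140 m − 0.7830×(2.998×10^8 m/s)×0.8358×10^-6 s)
= 1.60766 × (9943.80 m) = 15.99 km

Δx' ≈ 15.99 km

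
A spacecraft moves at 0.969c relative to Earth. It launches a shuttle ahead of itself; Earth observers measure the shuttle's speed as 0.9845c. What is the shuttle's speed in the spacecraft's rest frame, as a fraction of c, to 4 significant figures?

u' ≈ 0.3368c

Inverse velocity addition: u' = (u − v)/(1 − uv/c²)
= (0.9845 − 0.969)/(1 − 0.9845×0.969) = 0.01550/0.0460195 = 0.3368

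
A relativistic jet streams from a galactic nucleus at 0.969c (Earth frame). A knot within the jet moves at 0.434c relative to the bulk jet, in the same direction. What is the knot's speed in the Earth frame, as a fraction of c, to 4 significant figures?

u ≈ 0.9876c

Relativistic velocity addition: u = (u' + v)/(1 + u'v/c²)
= (0.434 + 0.969)/(1 + 0.434×0.969) = 1.403/1.42055 = 0.9876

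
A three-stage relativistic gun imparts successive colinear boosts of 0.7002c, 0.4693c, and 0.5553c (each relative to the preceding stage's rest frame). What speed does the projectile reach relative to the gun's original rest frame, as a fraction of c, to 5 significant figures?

u ≈ 0.96423c

Compose boost 2: (0.4693 + 0.7002)/(1 + 0.4693×0.7002) = 1.1695/1.328604 = 0.8802473
Compose boost 3: (0.5553 + 0.8802473)/(1 + 0.5553×0.8802473) = 1.435547/1.488801 = 0.96423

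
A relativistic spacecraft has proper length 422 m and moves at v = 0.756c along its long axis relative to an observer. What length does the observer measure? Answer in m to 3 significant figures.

L ≈ 276 m

γ = 1/√(1 − 0.756²) = 1.5277
Length contraction: L = L₀/γ = 422/1.5277 = 276 m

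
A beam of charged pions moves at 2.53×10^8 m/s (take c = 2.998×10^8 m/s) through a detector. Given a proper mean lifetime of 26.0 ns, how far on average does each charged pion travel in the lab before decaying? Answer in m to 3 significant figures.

d ≈ 12.3 m

β = v/c = 2.53×10^8 / 2.998×10^8 = 0.84390
γ = 1/√(1 − 0.84390²) = 1.8639
Dilated lifetime: Δt = γτ₀ = 1.8639 × 26.0 ns = 48.462 ns
d = vΔt = 0.84390c × 48.462 ns = 2.5300×10^8 m/s × 4.8462×10^-8 s = 12.3 m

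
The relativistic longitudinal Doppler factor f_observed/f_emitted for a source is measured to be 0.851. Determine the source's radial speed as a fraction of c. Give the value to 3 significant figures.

β ≈ 0.160

f_obs/f_src = √((1−β)/(1+β)) = 0.851  ⇒  (1−β)/(1+β) = 0.72420
β = |1 − D²|/(1 + D²) = |1 − 0.72420|/(1 + 0.72420) = 0.160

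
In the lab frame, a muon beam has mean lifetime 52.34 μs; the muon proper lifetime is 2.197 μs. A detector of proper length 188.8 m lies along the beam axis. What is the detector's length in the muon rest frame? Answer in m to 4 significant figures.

L ≈ 7.925 m

Time dilation ⇒ γ = Δt/τ₀ = 52.34/2.197 = 23.8234
Length contraction: L = L₀/γ = 188.8/23.8234 = 7.925 m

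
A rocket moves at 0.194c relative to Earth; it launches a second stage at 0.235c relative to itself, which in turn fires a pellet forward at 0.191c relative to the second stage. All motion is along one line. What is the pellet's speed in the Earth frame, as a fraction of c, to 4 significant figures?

Compose boost 2: (0.235 + 0.194)/(1 + 0.235×0.194) = 0.4290/1.04559 = 0.410295
Compose boost 3: (0.191 + 0.410295)/(1 + 0.191×0.410295) = 0.601295/1.07837 = 0.5576

u ≈ 0.5576c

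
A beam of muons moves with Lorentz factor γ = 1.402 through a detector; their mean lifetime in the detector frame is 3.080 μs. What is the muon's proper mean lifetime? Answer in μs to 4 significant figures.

τ₀ ≈ 2.197 μs

γ = 1.402 (given)
Proper time: τ₀ = Δt/γ = 3.080/1.402 = 2.197 μs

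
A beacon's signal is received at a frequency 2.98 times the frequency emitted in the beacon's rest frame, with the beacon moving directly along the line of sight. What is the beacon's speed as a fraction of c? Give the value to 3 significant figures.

f_obs/f_src = √((1+β)/(1−β)) = 2.98  ⇒  (1+β)/(1−β) = 8.8804
β = |1 − D²|/(1 + D²) = |1 − 8.8804|/(1 + 8.8804) = 0.798

β ≈ 0.798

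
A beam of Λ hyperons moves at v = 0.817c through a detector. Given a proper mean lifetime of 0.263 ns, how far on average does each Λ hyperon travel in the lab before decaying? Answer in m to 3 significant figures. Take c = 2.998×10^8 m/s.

γ = 1/√(1 − 0.817²) = 1.7342
Dilated lifetime: Δt = γτ₀ = 1.7342 × 0.263 ns = 0.45609 ns
d = vΔt = 0.817c × 0.45609 ns = 2.4494×10^8 m/s × 4.5609×10^-10 s = 0.112 m

d ≈ 0.112 m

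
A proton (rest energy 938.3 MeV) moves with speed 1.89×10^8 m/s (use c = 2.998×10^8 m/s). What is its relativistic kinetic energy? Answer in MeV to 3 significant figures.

β = v/c = 1.89×10^8 / 2.998×10^8 = 0.63042
γ = 1/√(1 − 0.63042²) = 1.2882
K = (γ − 1)m₀c² = (1.2882 − 1) × 938.3 MeV = 0.28824 × 938.3 MeV = 270 MeV

K ≈ 270 MeV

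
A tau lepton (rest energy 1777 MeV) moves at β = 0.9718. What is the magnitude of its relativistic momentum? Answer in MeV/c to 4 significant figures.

p ≈ 7323 MeV/c

γ = 1/√(1 − 0.9718²) = 4.24076
p = γβm₀c = 4.24076 × 0.9718 × 1777 MeV/c = 7323 MeV/c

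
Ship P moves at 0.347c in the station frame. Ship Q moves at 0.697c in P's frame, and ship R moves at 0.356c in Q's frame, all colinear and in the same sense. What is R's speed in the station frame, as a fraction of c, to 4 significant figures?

Compose boost 2: (0.697 + 0.347)/(1 + 0.697×0.347) = 1.044/1.24186 = 0.840675
Compose boost 3: (0.356 + 0.840675)/(1 + 0.356×0.840675) = 1.19668/1.29928 = 0.9210

u ≈ 0.9210c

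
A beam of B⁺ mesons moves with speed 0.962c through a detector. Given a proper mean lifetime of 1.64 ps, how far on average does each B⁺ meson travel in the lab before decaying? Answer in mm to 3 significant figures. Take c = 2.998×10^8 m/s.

d ≈ 1.73 mm

γ = 1/√(1 − 0.962²) = 3.6623
Dilated lifetime: Δt = γτ₀ = 3.6623 × 1.64 ps = 6.0062 ps
d = vΔt = 0.962c × 6.0062 ps = 2.8841×10^8 m/s × 6.0062×10^-12 s = 1.73 mm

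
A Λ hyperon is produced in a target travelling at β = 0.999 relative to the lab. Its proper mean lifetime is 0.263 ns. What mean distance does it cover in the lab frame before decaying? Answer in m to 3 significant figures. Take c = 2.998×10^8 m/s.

d ≈ 1.76 m

γ = 1/√(1 − 0.999²) = 22.366
Dilated lifetime: Δt = γτ₀ = 22.366 × 0.263 ns = 5.8823 ns
d = vΔt = 0.999c × 5.8823 ns = 2.9950×10^8 m/s × 5.8823×10^-9 s = 1.76 m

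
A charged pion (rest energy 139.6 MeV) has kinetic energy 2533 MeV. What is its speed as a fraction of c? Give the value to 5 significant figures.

γ = 1 + K/(m₀c²) = 1 + 2533/139.6 = 19.14470
β = √(1 − 1/γ²) = 0.99863

β ≈ 0.99863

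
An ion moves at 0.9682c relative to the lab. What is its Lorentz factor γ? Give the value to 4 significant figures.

γ ≈ 3.997

γ = 1/√(1 − β²) = 1/√(1 − 0.9682²) = 1/√(0.0625888) = 3.997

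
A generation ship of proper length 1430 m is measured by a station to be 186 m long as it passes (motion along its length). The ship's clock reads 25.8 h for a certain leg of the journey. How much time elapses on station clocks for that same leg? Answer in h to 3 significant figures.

Length contraction ⇒ γ = L₀/L = 1430/186 = 7.6882
Time dilation: Δt = γτ₀ = 7.6882 × 25.8 h = 198 h

Δt ≈ 198 h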